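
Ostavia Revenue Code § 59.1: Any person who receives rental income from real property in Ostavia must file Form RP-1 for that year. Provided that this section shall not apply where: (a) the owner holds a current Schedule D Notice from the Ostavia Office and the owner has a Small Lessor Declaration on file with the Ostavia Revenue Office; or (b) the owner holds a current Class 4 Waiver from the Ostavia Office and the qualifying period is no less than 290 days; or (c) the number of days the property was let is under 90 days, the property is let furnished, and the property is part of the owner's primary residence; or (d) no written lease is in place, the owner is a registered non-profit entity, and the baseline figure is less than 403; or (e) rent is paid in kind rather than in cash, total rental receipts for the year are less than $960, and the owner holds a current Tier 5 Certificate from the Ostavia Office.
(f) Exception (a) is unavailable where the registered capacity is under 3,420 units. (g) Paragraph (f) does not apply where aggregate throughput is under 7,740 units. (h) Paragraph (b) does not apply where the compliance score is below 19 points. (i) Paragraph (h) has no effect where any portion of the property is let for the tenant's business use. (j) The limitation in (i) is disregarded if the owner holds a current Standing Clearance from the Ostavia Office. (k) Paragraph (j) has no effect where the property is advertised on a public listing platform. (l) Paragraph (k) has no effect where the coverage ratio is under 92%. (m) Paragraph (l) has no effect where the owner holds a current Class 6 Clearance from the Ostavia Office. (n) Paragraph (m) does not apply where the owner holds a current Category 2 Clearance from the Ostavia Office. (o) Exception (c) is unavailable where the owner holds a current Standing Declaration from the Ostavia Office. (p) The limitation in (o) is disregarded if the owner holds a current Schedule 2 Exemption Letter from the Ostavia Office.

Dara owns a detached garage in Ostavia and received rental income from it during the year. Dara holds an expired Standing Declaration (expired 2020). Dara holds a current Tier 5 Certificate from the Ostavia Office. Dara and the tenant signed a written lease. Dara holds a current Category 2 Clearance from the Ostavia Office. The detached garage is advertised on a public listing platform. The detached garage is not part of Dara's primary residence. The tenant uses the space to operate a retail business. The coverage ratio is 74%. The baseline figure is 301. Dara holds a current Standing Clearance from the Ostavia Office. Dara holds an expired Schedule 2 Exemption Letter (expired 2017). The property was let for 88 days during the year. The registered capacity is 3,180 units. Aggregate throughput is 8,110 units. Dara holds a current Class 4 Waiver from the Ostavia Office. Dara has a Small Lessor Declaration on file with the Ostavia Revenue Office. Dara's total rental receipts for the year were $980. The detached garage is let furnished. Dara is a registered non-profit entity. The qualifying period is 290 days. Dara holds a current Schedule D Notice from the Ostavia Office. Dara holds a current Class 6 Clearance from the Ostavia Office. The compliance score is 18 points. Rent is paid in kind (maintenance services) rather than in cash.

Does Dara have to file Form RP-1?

Exception (a) is satisfied on its face — a current Schedule D Notice is held; a Small Lessor Declaration is on file. But applying paragraphs (f)–(g): (f) operates against (a): the registered capacity is 3,180 units, under the 3,420 units limit. (g), which would lift (f), is not triggered — aggregate throughput is 8,110 units, not under 7,740 units. So (a) is unavailable.
Exception (b) is satisfied on its face — a current Class 4 Waiver is held; the qualifying period is 290 days, meeting the 290 days threshold. Turning to paragraphs (h)–(n): (h) operates — the compliance score is 18 points, below the 19 points limit. (i) operates (the space is let for business use), but is set aside by (j): (j) operates against (i): a current Standing Clearance is held. (k) applies (the property is publicly advertised), but is displaced by (l): (l) operates against (k): the coverage ratio is 74%, under the 92% limit. (m) applies (a current Class 6 Clearance is held), but yields to (n): (n) operates against (m): a current Category 2 Clearance is held. (b) is therefore removed.
Exception (c) does not apply: the detached garage is not part of the primary residence.
Exception (d) fails — a written lease is in place.
Exception (e) requires that total rental receipts for the year are less than $960; but total rental receipts for the year are $980, not less than $960, so (e) is unavailable.
No exception displaces § 59.1.

Yes — Dara must file Form RP-1.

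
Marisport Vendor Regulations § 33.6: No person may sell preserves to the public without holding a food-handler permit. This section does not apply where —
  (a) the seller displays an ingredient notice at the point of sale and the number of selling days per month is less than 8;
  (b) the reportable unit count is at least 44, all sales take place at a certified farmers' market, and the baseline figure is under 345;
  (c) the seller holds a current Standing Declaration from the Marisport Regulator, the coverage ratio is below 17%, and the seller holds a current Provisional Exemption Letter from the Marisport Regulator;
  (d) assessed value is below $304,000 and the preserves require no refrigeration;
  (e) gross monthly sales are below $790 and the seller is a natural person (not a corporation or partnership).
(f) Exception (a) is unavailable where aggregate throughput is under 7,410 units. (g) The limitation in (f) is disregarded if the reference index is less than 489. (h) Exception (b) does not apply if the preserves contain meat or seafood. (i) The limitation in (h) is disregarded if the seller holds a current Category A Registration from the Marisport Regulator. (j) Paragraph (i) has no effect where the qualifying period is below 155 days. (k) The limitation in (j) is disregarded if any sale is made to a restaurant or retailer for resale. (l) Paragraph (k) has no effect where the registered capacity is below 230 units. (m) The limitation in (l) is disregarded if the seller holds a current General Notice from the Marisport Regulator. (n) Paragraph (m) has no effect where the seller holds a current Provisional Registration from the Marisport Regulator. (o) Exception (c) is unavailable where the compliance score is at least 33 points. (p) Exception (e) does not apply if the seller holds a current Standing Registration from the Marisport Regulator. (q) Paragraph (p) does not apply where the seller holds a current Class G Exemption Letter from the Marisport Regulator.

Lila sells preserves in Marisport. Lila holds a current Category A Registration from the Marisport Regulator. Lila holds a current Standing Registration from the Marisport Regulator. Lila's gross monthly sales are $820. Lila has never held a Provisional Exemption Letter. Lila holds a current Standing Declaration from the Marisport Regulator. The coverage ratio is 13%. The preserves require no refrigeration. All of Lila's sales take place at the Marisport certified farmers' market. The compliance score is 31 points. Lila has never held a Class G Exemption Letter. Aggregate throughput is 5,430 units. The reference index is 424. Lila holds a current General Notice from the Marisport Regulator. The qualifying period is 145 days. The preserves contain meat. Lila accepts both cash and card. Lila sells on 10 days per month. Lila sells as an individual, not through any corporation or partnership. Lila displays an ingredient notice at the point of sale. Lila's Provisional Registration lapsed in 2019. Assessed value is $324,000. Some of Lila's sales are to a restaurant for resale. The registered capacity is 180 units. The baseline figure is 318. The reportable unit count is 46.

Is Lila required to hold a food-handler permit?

No — exception (b) applies; Lila is not required to hold a food-handler permit.

Exception (a) fails — the number of selling days per month is 10, not less than 8.
All of (b)'s requirements are met (the reportable unit count is 46, meeting the 44 threshold; all sales are at a certified farmers' market; the baseline figure is 318, under the 345 limit). Considering the limiting provisions: (h) would limit (b) — the preserves contain meat — but (i) sets (h) aside: (i) is engaged — a current Category A Registration is held. (j) would limit (i) — the qualifying period is 145 days, below the 155 days limit — but (k) sets (j) aside: (k) operates against (j): some sales are to a restaurant for resale. (l) is triggered (the registered capacity is 180 units, below the 230 units limit), but is displaced by (m): (m) operates against (l): a current General Notice is held. (n) is not engaged (the Provisional Registration is not current), so (m) stands. Exception (b) stands.
Exception (c) does not apply: no current Provisional Exemption Letter is held.
Exception (d) requires that assessed value is below $304,000; but assessed value is $324,000, not below $304,000, so (d) is unavailable.
Exception (e) does not apply: gross monthly sales are $820, not below $790.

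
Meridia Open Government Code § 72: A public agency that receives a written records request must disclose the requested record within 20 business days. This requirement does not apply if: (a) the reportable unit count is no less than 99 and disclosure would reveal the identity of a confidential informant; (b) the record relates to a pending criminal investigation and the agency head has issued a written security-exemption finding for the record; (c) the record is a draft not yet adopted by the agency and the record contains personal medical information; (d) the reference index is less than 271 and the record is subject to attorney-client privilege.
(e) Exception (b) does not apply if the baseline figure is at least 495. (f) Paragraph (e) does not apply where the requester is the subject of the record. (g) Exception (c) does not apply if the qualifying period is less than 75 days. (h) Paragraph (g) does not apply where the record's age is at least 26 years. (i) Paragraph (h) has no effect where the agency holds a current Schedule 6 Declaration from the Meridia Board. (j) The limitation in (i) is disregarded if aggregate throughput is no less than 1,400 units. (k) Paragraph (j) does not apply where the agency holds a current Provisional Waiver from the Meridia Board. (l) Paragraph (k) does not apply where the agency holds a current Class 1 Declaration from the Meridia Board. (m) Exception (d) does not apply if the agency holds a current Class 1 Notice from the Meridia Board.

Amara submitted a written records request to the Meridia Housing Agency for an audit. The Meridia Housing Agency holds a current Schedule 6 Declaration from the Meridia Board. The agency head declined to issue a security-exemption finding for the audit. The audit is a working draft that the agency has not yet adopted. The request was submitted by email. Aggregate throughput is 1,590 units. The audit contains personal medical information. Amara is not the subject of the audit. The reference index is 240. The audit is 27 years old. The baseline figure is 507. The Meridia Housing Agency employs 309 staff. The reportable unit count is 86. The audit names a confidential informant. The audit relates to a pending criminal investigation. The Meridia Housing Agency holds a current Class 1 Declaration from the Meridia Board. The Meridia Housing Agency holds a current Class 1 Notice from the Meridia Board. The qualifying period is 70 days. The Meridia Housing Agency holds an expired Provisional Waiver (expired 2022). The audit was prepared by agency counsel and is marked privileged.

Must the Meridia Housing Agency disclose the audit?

Exception (a) does not apply: the reportable unit count is 86, short of 99.
Exception (b) requires that the agency head has issued a written security-exemption finding for the record; but the agency head declined to issue a security-exemption finding, so (b) is unavailable.
Exception (c): the audit is an unadopted draft; the audit contains personal medical information — every condition holds. As to paragraphs (g)–(l): (g) is triggered (the qualifying period is 70 days, less than the 75 days limit), but is itself disapplied by (h): (h) is engaged — the record's age is 27 years, meeting the 26 years threshold. (i) would limit (h) — a current Schedule 6 Declaration is held — but (j) sets (i) aside: (j) applies — aggregate throughput is 1,590 units, meeting the 1,400 units threshold. (k) is not engaged (no current Provisional Waiver is held), so (j) stands. (c) remains available.
Exception (d)'s conditions are all satisfied: the reference index is 240, less than the 271 limit; the audit is privileged. However, paragraph (m) must be considered: (m) operates against (d): a current Class 1 Notice is held. So (d) is unavailable.

No — exception (c) applies; the Meridia Housing Agency is not required to disclose the audit.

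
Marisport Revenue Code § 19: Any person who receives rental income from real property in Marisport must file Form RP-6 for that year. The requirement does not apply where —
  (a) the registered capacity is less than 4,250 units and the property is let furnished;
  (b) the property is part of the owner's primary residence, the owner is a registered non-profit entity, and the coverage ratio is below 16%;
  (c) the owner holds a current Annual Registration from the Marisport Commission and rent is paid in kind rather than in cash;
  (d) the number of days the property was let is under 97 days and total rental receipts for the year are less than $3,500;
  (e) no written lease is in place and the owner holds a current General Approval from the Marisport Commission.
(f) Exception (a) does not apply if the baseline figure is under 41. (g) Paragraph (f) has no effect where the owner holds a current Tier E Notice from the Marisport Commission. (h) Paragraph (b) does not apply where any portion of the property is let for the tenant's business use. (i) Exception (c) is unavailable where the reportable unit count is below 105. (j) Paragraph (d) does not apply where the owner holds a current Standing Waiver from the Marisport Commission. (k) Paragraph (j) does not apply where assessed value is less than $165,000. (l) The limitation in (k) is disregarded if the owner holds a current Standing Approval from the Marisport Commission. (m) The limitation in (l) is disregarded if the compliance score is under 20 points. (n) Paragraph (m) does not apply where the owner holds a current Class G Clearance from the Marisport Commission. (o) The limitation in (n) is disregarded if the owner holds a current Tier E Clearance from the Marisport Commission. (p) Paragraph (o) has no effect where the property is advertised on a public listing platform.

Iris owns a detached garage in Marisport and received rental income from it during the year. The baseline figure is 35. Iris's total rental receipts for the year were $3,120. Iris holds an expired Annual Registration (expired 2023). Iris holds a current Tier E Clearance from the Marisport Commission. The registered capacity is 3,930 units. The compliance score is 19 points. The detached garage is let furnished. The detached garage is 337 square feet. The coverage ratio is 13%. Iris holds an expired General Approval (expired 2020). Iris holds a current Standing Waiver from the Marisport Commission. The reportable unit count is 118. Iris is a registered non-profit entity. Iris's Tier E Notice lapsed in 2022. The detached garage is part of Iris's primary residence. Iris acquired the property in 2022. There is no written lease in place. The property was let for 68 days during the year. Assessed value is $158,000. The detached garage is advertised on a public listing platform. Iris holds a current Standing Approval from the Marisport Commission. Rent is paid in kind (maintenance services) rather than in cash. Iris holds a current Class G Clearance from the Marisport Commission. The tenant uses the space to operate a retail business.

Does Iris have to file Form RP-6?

Exception (a)'s conditions are all satisfied: the registered capacity is 3,930 units, less than the 4,250 units limit; the property is let furnished. But applying paragraphs (f)–(g): (f) operates against (a): the baseline figure is 35, under the 41 limit. (g), which would lift (f), does not operate here — there is no Tier E Notice in force. So (a) is unavailable.
Exception (b): the detached garage is part of the primary residence; Iris is a registered non-profit; the coverage ratio is 13%, below the 16% limit — every condition holds. But applying paragraph (h): (h) is triggered — the space is let for business use. So (b) is unavailable.
Exception (c) requires that the owner holds a current Annual Registration from the Marisport Commission; but the Annual Registration is not current, so (c) is unavailable.
Exception (d) is satisfied on its face — the number of days the property was let is 68 days, under the 97 days limit; total rental receipts for the year are $3,120, less than the $3,500 limit. But applying paragraphs (j)–(p): (j) operates against (d): a current Standing Waiver is held. (k) operates (assessed value is $158,000, less than the $165,000 limit), but is set aside by (l): (l) operates against (k): a current Standing Approval is held. (m) operates (the compliance score is 19 points, under the 20 points limit), but is overridden by (n): (n) operates against (m): a current Class G Clearance is held. (o) applies (a current Tier E Clearance is held), but is displaced by (p): (p) applies — the property is publicly advertised. Exception (d) does not apply.
Exception (e) does not apply: the General Approval is not current.
No exception displaces § 19.

Yes — Iris must file Form RP-6.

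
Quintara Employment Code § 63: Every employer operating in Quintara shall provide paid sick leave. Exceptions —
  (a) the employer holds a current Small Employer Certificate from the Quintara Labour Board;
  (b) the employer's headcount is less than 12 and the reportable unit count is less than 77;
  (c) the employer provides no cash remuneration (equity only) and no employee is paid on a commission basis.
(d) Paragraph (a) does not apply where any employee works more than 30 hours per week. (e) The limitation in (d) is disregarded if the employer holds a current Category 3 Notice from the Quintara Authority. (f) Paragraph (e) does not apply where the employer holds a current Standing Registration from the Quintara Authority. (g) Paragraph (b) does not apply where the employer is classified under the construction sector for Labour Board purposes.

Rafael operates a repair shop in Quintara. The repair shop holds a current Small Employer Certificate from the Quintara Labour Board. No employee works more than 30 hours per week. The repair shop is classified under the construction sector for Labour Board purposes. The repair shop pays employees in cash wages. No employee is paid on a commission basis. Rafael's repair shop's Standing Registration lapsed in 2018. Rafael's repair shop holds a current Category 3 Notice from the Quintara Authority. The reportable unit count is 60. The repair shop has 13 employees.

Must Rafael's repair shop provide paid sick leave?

All of (a)'s requirements are met (a current Small Employer Certificate is held). As to paragraphs (d)–(f): (d) is not triggered — no employee exceeds 30 hours/week. (a) remains available.
Exception (b) fails — the employer's headcount is 13, not less than 12.
Exception (c) does not apply: employees are paid cash wages.

No — exception (a) applies; Rafael's repair shop is not required to provide paid sick leave.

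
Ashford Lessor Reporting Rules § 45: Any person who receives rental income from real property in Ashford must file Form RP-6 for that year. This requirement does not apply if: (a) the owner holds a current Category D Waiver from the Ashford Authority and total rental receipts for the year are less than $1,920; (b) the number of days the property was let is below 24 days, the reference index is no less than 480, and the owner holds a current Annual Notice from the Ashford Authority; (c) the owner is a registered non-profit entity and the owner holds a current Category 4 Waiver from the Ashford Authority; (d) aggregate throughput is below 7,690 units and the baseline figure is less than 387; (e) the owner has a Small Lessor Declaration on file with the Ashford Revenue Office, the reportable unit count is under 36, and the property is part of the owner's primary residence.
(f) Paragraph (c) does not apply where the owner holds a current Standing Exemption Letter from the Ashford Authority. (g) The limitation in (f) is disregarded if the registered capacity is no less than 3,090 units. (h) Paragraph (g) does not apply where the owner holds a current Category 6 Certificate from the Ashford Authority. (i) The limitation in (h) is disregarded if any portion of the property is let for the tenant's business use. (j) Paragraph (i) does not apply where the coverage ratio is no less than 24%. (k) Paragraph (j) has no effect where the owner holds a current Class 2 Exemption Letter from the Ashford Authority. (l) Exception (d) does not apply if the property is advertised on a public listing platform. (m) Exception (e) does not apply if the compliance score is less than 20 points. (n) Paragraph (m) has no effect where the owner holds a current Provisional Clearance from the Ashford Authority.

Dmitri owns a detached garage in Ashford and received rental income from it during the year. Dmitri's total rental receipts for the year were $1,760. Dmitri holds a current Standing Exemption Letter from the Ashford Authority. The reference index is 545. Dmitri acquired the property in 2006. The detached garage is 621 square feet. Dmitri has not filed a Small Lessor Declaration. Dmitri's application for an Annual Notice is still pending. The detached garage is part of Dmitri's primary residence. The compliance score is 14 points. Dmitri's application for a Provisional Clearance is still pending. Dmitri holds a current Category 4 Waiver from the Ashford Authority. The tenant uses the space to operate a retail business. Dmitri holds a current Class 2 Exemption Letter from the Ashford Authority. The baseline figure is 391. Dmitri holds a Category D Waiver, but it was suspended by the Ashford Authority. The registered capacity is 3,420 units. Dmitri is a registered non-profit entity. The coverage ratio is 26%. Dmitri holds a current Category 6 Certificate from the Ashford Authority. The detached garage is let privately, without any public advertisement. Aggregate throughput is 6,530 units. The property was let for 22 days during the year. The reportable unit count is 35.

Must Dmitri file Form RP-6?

No — exception (c) applies; Dmitri is not required to file Form RP-6.

Exception (a) fails — no current Category D Waiver is held.
Exception (b) fails — no current Annual Notice is held.
Exception (c)'s conditions are all satisfied: Dmitri is a registered non-profit; a current Category 4 Waiver is held. As to paragraphs (f)–(k): (f) applies (a current Standing Exemption Letter is held), but is set aside by (g): (g) operates — the registered capacity is 3,420 units, meeting the 3,090 units threshold. (h) applies (a current Category 6 Certificate is held), but is set aside by (i): (i) operates against (h): the space is let for business use. (j) would limit (i) — the coverage ratio is 26%, meeting the 24% threshold — but (k) sets (j) aside: (k) applies — a current Class 2 Exemption Letter is held. So (c) applies.
Exception (d) does not apply: the baseline figure is 391, not less than 387.
Exception (e) fails — no Small Lessor Declaration is on file.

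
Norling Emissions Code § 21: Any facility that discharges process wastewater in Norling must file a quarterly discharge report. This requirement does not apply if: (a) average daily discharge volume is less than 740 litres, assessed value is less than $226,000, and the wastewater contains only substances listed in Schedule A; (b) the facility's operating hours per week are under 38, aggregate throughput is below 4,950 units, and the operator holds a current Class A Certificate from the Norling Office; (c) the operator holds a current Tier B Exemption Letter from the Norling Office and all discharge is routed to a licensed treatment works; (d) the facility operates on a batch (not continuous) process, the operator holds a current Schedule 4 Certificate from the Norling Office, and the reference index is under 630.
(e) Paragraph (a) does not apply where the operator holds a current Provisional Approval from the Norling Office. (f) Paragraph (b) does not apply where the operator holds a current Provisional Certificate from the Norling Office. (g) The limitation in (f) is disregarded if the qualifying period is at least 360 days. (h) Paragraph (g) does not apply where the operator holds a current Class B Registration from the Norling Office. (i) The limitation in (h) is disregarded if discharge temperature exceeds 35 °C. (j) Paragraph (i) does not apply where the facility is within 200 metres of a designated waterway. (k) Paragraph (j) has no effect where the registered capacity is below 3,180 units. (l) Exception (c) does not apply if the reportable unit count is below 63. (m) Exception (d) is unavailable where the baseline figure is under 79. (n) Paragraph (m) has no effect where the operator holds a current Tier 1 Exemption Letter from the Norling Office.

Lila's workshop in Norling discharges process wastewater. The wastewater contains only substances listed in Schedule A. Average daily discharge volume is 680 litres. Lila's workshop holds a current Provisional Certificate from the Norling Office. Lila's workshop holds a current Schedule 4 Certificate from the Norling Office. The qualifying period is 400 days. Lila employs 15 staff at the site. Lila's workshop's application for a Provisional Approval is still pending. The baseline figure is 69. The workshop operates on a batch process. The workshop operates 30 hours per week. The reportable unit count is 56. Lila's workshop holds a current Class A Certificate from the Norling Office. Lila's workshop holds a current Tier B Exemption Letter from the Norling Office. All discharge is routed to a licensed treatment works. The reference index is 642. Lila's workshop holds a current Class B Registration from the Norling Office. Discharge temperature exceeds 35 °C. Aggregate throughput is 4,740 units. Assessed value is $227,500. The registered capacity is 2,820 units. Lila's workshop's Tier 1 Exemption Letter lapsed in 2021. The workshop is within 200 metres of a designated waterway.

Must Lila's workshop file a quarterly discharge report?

Exception (a) does not apply: assessed value is $227,500, not less than $226,000.
Exception (b): the facility's operating hours per week are 30, under the 38 limit; aggregate throughput is 4,740 units, below the 4,950 units limit; a current Class A Certificate is held — every condition holds. Considering the limiting provisions: (f) would limit (b) — a current Provisional Certificate is held — but (g) sets (f) aside: (g) operates against (f): the qualifying period is 400 days, meeting the 360 days threshold. (h) operates (a current Class B Registration is held), but is set aside by (i): (i) applies — discharge temperature exceeds 35 °C. (j) would limit (i) — the workshop is within 200 m of a designated waterway — but (k) sets (j) aside: (k) operates against (j): the registered capacity is 2,820 units, below the 3,180 units limit. So (b) applies.
Exception (c): a current Tier B Exemption Letter is held; discharge is routed to a licensed treatment works — every condition holds. But applying paragraph (l): (l) operates against (c): the reportable unit count is 56, below the 63 limit. (c) is therefore removed.
Exception (d) requires that the reference index is under 630; but the reference index is 642, not under 630, so (d) is unavailable.

No — exception (b) applies; Lila's workshop is not required to file a quarterly discharge report.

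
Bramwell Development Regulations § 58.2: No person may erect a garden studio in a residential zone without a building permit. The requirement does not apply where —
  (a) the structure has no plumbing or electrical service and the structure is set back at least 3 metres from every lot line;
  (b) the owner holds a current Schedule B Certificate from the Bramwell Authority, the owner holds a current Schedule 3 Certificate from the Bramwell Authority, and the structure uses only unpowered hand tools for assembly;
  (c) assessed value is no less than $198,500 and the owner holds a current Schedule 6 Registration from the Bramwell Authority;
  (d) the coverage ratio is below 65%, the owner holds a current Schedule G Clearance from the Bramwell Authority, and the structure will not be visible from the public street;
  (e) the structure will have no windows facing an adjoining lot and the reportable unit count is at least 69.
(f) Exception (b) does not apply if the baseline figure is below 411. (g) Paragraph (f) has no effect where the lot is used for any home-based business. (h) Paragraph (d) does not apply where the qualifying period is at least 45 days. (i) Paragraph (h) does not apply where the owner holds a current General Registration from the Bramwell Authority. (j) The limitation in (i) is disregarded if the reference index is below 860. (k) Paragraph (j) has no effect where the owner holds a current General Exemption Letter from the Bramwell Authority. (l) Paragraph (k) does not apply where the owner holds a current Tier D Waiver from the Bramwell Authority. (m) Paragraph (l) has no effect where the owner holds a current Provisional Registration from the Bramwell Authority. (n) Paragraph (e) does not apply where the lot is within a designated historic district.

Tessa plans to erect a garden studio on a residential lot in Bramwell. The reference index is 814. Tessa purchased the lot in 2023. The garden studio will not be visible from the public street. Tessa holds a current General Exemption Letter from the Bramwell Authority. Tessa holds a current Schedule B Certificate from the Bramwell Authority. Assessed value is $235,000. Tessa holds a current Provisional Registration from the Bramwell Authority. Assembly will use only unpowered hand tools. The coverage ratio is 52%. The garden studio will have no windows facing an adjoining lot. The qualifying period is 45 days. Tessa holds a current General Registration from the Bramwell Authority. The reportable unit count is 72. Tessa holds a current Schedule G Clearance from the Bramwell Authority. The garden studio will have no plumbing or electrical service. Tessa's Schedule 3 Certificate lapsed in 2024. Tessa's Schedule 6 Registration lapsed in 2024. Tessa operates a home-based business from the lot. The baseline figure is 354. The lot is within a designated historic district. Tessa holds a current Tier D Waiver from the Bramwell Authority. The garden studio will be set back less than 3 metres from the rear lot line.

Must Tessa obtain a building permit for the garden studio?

Exception (a) fails — the rear setback is under 3 m.
Exception (b) fails — there is no Schedule 3 Certificate in force.
Exception (c) does not apply: no current Schedule 6 Registration is held.
All of (d)'s requirements are met (the coverage ratio is 52%, below the 65% limit; a current Schedule G Clearance is held; the structure will not be visible from the street). As to paragraphs (h)–(m): (h) operates (the qualifying period is 45 days, meeting the 45 days threshold), but yields to (i): (i) operates — a current General Registration is held. (j) would limit (i) — the reference index is 814, below the 860 limit — but (k) sets (j) aside: (k) is triggered — a current General Exemption Letter is held. (l) operates (a current Tier D Waiver is held), but is overridden by (m): (m) operates — a current Provisional Registration is held. (d) remains available.
All of (e)'s requirements are met (no windows face an adjoining lot; the reportable unit count is 72, meeting the 69 threshold). But: (n) applies — the lot is in a historic district. (e) is therefore removed.

No — exception (d) applies; Tessa does not need a building permit.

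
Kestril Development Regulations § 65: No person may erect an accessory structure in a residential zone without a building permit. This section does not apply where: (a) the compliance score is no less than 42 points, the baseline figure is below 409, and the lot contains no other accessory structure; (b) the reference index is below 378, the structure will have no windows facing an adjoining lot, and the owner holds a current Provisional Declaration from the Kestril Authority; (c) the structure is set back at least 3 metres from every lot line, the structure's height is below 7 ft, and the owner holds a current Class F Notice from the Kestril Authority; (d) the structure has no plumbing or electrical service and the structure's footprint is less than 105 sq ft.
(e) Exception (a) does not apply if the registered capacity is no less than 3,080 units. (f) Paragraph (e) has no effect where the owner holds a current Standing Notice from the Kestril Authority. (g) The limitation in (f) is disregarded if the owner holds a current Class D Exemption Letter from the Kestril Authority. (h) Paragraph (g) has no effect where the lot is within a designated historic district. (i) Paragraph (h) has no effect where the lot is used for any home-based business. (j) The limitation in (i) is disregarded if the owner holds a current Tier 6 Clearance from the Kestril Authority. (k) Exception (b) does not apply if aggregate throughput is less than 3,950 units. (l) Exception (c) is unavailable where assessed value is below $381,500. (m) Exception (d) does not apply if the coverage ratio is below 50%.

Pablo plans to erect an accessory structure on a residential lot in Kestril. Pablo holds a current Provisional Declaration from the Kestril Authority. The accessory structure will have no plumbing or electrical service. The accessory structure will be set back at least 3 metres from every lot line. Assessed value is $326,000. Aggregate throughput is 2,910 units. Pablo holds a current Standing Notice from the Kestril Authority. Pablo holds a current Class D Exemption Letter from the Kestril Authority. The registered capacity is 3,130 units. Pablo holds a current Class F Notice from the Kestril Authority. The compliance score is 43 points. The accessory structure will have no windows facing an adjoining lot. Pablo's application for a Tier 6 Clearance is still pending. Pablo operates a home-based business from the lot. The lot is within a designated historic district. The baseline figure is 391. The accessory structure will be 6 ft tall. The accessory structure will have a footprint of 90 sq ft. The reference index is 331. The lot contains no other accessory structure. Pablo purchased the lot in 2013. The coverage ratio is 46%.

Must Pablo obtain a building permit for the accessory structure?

Yes — Pablo must obtain a building permit.

Exception (a) is satisfied on its face — the compliance score is 43 points, meeting the 42 points threshold; the baseline figure is 391, below the 409 limit; the lot has no other accessory structure. However, paragraphs (e)–(j) must be considered: (e) operates against (a): the registered capacity is 3,130 units, meeting the 3,080 units threshold. (f) would limit (e) — a current Standing Notice is held — but (g) sets (f) aside: (g) operates against (f): a current Class D Exemption Letter is held. (h) operates (the lot is in a historic district), but is displaced by (i): (i) applies — a home-based business operates on the lot. (j), which would lift (i), is not triggered — no current Tier 6 Clearance is held. (a) is therefore removed.
Exception (b)'s conditions are all satisfied: the reference index is 331, below the 378 limit; no windows face an adjoining lot; a current Provisional Declaration is held. Turning to paragraph (k): (k) operates against (b): aggregate throughput is 2,910 units, less than the 3,950 units limit. Exception (b) does not apply.
Exception (c): the setback is at least 3 m on every side; the structure's height is 6 ft, below the 7 ft limit; a current Class F Notice is held — every condition holds. But applying paragraph (l): (l) operates against (c): assessed value is $326,000, below the $381,500 limit. So (c) is unavailable.
All of (d)'s requirements are met (there is no plumbing or electrical service; the structure's footprint is 90 sq ft, less than the 105 sq ft limit). But applying paragraph (m): (m) operates against (d): the coverage ratio is 46%, below the 50% limit. Exception (d) does not apply.
No exception applies. The general rule governs.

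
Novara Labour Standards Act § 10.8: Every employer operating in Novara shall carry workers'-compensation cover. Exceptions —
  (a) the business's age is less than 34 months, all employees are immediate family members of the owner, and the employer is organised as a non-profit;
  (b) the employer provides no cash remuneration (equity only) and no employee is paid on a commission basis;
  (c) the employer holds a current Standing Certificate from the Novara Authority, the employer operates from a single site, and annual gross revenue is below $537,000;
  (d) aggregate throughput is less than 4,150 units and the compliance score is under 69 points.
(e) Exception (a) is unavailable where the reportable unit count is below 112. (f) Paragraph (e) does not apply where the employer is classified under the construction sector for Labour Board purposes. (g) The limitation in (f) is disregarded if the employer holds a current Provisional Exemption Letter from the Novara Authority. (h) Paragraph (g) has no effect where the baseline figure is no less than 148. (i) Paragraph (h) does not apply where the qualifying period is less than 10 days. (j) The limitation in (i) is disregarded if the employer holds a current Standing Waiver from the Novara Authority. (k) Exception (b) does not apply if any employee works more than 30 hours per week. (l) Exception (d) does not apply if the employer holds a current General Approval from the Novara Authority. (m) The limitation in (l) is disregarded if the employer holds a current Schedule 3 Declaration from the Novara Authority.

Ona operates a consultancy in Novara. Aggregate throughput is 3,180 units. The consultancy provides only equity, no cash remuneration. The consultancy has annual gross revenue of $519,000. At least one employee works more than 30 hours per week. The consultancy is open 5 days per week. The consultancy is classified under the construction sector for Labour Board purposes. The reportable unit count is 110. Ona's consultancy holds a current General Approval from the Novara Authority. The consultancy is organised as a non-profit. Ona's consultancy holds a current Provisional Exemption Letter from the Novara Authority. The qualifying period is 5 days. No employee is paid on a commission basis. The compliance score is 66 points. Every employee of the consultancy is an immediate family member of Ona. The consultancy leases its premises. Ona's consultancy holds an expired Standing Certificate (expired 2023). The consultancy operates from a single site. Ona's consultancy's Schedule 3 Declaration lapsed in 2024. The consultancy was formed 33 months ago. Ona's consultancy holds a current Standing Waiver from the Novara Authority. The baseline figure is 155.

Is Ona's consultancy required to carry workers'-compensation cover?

No — exception (a) applies; Ona's consultancy is not required to carry workers'-compensation cover.

All of (a)'s requirements are met (the business's age is 33 months, less than the 34 months limit; every employee is an immediate family member; the employer is a non-profit). Applying paragraphs (e)–(j): (e) would limit (a) — the reportable unit count is 110, below the 112 limit — but (f) sets (e) aside: (f) applies — the consultancy is classified under the construction sector. (g) operates (a current Provisional Exemption Letter is held), but is set aside by (h): (h) is triggered — the baseline figure is 155, meeting the 148 threshold. (i) is engaged (the qualifying period is 5 days, less than the 10 days limit), but is itself disapplied by (j): (j) operates against (i): a current Standing Waiver is held. Exception (a) stands.
Exception (b) is satisfied on its face — remuneration is equity-only; no employee is paid on commission. But: (k) operates against (b): at least one employee exceeds 30 hours/week. Exception (b) does not apply.
Exception (c) requires that the employer holds a current Standing Certificate from the Novara Authority; but there is no Standing Certificate in force, so (c) is unavailable.
Exception (d): aggregate throughput is 3,180 units, less than the 4,150 units limit; the compliance score is 66 points, under the 69 points limit — every condition holds. However, paragraphs (l)–(m) must be considered: (l) operates against (d): a current General Approval is held. (m) is inapplicable (the Schedule 3 Declaration is not current), so (l) stands. So (d) is unavailable.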